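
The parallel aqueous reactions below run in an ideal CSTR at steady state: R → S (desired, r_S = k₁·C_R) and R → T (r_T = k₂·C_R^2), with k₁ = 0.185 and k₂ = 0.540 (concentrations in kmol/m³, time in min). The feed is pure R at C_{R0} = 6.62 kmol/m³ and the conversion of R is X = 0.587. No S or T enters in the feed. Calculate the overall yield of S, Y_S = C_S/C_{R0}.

0.0654

Exit C_R = C_{R0}(1−X) = 6.62×0.413 = 2.734 kmol/m³.
A CSTR operates uniformly at the exit composition, giving r_S = 0.5058 and r_T = 4.037 (each k·C_R^n at C_R = 2.734).
Fraction of consumed R going to S: r_S/(r_S+r_T) = 0.1114.
C_S = 0.1114·C_{R0}·X = 0.1114×6.62×0.587 = 0.433 kmol/m³; Y_S = C_S/C_{R0} = 0.0654.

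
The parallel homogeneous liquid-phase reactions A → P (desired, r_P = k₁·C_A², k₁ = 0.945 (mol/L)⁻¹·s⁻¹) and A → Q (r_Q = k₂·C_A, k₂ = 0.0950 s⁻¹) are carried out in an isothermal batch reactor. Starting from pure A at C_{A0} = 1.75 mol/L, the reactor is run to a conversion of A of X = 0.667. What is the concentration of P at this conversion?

1.07 mol/L

C_A = C_{A0}(1−X) = 0.5827 mol/L.
Along a PFR/batch, dC_Q/dC_A = −r_Q/(r_P+r_Q) = −k₂/(k₂+k₁·C_A).
Integrating from C_{A0} to C_A: C_Q = (0.0950/0.945)·ln[(0.0950+0.945·1.75)/(0.0950+0.945·0.583)] = 0.1005·ln(1.749/0.6457) = 0.1002 mol/L.
Then C_P = (C_{A0}−C_A) − C_Q = 1.167 − 0.1002 = 1.067 mol/L.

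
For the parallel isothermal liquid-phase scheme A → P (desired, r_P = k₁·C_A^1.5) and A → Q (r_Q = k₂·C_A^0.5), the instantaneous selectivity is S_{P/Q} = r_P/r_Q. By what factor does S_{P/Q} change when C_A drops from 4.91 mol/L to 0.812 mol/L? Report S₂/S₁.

S_{P/Q} = (k₁/k₂)·C_A, so S₂/S₁ = (C_{A,2}/C_{A,1}).
= 0.812/4.91 = 0.165.

0.165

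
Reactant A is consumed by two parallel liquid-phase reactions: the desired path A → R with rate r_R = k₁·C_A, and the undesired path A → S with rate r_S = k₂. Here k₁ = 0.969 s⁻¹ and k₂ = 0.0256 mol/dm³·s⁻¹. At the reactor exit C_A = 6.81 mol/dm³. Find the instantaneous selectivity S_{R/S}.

258

S_{R/S} = r_R/r_S = (k₁·C_A)/(k₂) = (k₁/k₂)·C_A.
= (0.969×6.810) / (0.0256) = 6.599/0.02560 = 258.
Since the desired path is higher order in A, keeping C_A high (PFR or concentrated feed) favours R.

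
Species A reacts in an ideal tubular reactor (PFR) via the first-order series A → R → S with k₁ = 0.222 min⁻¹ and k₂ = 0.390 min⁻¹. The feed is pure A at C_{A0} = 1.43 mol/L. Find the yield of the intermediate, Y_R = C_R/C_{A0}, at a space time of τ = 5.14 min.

0.244

The intermediate concentration in a first-order A→B→C sequence is C_R = k₁C_{A0}(e^(−k₁τ) − e^(−k₂τ))/(k₂−k₁).
e^(−k₁τ) = e^(−0.222×5.14) = e^(−1.141) = 0.3195; e^(−k₂τ) = e^(−2.005) = 0.1347.
C_R = 0.222×1.43/(0.390−0.222) × (0.3195−0.1347) = 1.890×0.1848 = 0.3491 mol/L.
Y_R = C_R/C_{A0} = 0.3491/1.43 = 0.244.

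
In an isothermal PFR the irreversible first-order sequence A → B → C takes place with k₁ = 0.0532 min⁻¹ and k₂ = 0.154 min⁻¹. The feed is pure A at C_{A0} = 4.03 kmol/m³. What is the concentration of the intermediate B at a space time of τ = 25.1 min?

0.515 kmol/m³

Solving the coupled first-order balances gives C_B(τ) = [k₁/(k₂−k₁)]·C_{A0}·(e^(−k₁τ) − e^(−k₂τ)).
e^(−k₁τ) = e^(−0.0532×25.1) = e^(−1.335) = 0.2631; e^(−k₂τ) = e^(−3.865) = 0.02095.
C_B = 0.0532×4.03/(0.154−0.0532) × (0.2631−0.02095) = 2.127×0.2421 = 0.5150 kmol/m³.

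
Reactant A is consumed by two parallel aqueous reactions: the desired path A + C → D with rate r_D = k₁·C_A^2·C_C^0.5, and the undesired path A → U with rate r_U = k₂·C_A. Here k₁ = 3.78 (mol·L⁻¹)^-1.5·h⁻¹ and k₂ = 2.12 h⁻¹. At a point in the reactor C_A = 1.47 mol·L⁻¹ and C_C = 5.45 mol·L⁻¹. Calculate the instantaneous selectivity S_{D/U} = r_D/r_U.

S_{D/U} = r_D/r_U = (k₁·C_A^2·C_C^0.5)/(k₂·C_A) = (k₁/k₂)·C_A·C_C^0.5.
= (3.78×1.470^2×5.450^0.5) / (2.12×1.470) = 19.07/3.116 = 6.12.

6.12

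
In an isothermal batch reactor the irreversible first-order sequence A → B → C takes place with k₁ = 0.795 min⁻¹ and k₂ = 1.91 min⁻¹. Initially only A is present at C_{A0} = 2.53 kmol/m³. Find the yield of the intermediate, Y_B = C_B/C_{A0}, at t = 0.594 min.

The intermediate concentration in a first-order A→B→C sequence is C_B = k₁C_{A0}(e^(−k₁t) − e^(−k₂t))/(k₂−k₁).
e^(−k₁t) = e^(−0.795×0.594) = e^(−0.4722) = 0.6236; e^(−k₂t) = e^(−1.135) = 0.3216.
C_B = 0.795×2.53/(1.91−0.795) × (0.6236−0.3216) = 1.804×0.3020 = 0.5449 kmol/m³.
Y_B = C_B/C_{A0} = 0.5449/2.53 = 0.215.

0.215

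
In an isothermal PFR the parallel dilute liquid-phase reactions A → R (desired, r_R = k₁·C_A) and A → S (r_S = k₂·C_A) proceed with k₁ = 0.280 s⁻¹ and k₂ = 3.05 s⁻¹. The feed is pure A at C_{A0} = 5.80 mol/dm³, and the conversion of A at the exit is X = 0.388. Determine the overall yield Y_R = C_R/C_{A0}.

0.0326

C_A = C_{A0}(1−X) = 3.550 mol/dm³.
Both paths are first order in A, so the instantaneous fraction to R is constant: dC_R/d(−C_A) = k₁/(k₁+k₂) = 0.08408.
C_R = 0.08408·(C_{A0}−C_A) = 0.08408×2.250 = 0.189 mol/dm³.
Y_R = C_R/C_{A0} = 0.1892/5.80 = 0.0326.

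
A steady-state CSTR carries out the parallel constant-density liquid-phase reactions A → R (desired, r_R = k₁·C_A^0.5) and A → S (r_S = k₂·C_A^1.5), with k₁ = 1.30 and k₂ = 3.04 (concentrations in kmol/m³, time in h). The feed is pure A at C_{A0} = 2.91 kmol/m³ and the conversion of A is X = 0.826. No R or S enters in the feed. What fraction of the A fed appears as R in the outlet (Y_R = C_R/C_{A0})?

0.378

Exit C_A = C_{A0}(1−X) = 2.91×0.174 = 0.5063 kmol/m³.
In a CSTR the entire volume is at exit conditions, so r_R = 1.30×0.5063^0.5 = 0.9250 and r_S = 3.04×0.5063^1.5 = 1.095.
Fraction of consumed A going to R: r_R/(r_R+r_S) = 0.4579.
C_R = 0.4579·C_{A0}·X = 0.4579×2.91×0.826 = 1.10 kmol/m³; Y_R = C_R/C_{A0} = 0.378.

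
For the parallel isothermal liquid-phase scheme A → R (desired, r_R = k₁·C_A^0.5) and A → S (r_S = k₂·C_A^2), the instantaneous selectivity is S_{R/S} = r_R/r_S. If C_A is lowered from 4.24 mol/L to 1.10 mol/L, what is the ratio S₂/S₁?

7.57

S_{R/S} = (k₁/k₂)·C_A^-1.5, so S₂/S₁ = (C_{A,2}/C_{A,1})^-1.5.
= (1.10/4.24)^(-1.5) = (0.2594)^(-1.5) = 7.57.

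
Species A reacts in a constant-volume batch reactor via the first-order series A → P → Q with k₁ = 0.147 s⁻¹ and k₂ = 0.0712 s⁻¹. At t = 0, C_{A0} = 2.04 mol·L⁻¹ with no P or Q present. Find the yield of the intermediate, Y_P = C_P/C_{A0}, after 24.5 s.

0.286

The intermediate concentration in a first-order A→B→C sequence is C_P = k₁C_{A0}(e^(−k₁t) − e^(−k₂t))/(k₂−k₁).
e^(−k₁t) = e^(−0.147×24.5) = e^(−3.601) = 0.02728; e^(−k₂t) = e^(−1.744) = 0.1747.
C_P = 0.147×2.04/(0.0712−0.147) × (0.02728−0.1747) = (-3.956)×(-0.1475) = 0.5834 mol·L⁻¹.
Y_P = C_P/C_{A0} = 0.5834/2.04 = 0.286.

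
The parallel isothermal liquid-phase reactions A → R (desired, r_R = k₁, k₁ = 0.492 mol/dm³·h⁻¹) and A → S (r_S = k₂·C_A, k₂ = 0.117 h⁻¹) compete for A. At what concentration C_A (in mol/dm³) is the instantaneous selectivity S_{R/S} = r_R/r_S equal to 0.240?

S_{R/S} = (k₁/k₂)·C_A⁻¹ ⇒ C_A = (S·k₂/k₁)^(-1).
= (0.240×0.117/0.492)^(-1) = (0.05707)^(-1) = 17.5 mol/dm³.

17.5 mol/dm³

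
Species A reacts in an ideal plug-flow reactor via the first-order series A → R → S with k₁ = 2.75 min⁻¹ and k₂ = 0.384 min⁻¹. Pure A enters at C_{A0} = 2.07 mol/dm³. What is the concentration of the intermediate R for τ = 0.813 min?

The intermediate concentration in a first-order A→B→C sequence is C_R = k₁C_{A0}(e^(−k₁τ) − e^(−k₂τ))/(k₂−k₁).
e^(−k₁τ) = e^(−2.75×0.813) = e^(−2.236) = 0.1069; e^(−k₂τ) = e^(−0.3122) = 0.7318.
C_R = 2.75×2.07/(0.384−2.75) × (0.1069−0.7318) = (-2.406)×(-0.6249) = 1.504 mol/dm³.

1.50 mol/dm³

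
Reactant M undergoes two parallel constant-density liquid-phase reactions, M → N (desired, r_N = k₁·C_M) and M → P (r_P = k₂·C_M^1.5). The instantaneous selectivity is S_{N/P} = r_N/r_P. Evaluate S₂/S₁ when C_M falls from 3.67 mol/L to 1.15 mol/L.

1.79

S_{N/P} = (k₁/k₂)·C_M^-0.5, so S₂/S₁ = (C_{M,2}/C_{M,1})^-0.5.
= (1.15/3.67)^(-0.5) = (0.3134)^(-0.5) = 1.79.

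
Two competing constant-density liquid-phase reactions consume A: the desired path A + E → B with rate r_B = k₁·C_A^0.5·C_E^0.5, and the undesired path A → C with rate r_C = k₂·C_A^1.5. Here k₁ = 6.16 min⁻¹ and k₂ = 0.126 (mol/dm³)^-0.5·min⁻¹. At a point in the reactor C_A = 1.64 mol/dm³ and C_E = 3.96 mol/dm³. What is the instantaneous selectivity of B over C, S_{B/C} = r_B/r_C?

S_{B/C} = r_B/r_C = (k₁·C_A^0.5·C_E^0.5)/(k₂·C_A^1.5) = (k₁/k₂)·C_A⁻¹·C_E^0.5.
= (6.16×1.640^0.5×3.960^0.5) / (0.126×1.640^1.5) = 15.70/0.2646 = 59.3.

59.3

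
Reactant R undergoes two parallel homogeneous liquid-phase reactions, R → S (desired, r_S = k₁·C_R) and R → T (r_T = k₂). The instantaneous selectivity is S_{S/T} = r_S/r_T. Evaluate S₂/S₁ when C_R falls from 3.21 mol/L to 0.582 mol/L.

0.181

S_{S/T} = (k₁/k₂)·C_R, so S₂/S₁ = (C_{R,2}/C_{R,1}).
= 0.582/3.21 = 0.181.
Selectivity toward S falls as C_R falls — high-concentration operation is favoured.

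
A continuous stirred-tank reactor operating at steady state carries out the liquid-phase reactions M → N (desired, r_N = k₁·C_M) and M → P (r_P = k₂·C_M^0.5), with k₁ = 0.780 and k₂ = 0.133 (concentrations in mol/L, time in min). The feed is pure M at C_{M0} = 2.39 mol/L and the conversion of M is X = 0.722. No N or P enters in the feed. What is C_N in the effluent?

1.43 mol/L

Exit C_M = C_{M0}(1−X) = 2.39×0.278 = 0.6644 mol/L.
Rates in a CSTR are evaluated at the outlet concentration: r_N = 0.780×0.6644 = 0.5182, r_P = 0.133×0.6644^0.5 = 0.1084.
Fraction of consumed M going to N: r_N/(r_N+r_P) = 0.8270.
C_N = 0.8270·C_{M0}·X = 0.8270×2.39×0.722 = 1.43 mol/L.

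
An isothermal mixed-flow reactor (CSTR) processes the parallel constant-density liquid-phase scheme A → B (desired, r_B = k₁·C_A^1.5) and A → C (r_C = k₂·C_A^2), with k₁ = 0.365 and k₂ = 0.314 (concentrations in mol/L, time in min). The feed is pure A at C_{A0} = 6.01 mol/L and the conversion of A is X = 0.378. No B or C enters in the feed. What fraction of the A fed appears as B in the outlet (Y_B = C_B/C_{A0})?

Exit C_A = C_{A0}(1−X) = 6.01×0.622 = 3.738 mol/L.
A CSTR operates uniformly at the exit composition, giving r_B = 2.638 and r_C = 4.388 (each k·C_A^n at C_A = 3.738).
Fraction of consumed A going to B: r_B/(r_B+r_C) = 0.3755.
C_B = 0.3755·C_{A0}·X = 0.3755×6.01×0.378 = 0.853 mol/L; Y_B = C_B/C_{A0} = 0.142.

0.142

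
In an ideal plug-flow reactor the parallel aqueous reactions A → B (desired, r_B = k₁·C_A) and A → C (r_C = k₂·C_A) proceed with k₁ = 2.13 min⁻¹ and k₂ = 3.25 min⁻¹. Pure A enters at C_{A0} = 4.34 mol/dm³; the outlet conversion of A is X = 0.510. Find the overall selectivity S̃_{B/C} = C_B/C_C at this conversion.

C_A = C_{A0}(1−X) = 2.127 mol/dm³.
Both paths are first order in A, so the instantaneous fraction to B is constant: dC_B/d(−C_A) = k₁/(k₁+k₂) = 0.3959.
C_B = 0.3959·(C_{A0}−C_A) = 0.3959×2.213 = 0.876 mol/dm³.
C_C = (C_{A0}−C_A)−C_B = 1.337 mol/dm³; S̃_{B/C} = 0.8763/1.337 = 0.655.

0.655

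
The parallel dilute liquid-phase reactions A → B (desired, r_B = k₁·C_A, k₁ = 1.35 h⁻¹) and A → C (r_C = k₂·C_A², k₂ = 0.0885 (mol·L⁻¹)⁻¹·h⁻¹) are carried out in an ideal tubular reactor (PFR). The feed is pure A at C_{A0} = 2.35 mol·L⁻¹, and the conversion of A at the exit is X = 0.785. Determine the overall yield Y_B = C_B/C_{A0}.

C_A = C_{A0}(1−X) = 0.5052 mol·L⁻¹.
Along a PFR/batch, dC_B/dC_A = −r_B/(r_B+r_C) = −k₁/(k₁+k₂·C_A).
Integrating from C_{A0} to C_A: C_B = (1.35/0.0885)·ln[(1.35+0.0885·2.35)/(1.35+0.0885·0.505)] = 15.25·ln(1.558/1.395) = 1.689 mol·L⁻¹.
Y_B = C_B/C_{A0} = 1.689/2.35 = 0.719.

0.719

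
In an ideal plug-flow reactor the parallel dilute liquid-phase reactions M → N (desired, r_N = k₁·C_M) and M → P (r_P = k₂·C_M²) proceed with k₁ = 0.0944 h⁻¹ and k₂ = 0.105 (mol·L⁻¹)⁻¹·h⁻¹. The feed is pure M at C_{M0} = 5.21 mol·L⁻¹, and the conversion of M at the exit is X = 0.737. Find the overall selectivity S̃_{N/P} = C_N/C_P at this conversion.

0.302

C_M = C_{M0}(1−X) = 1.370 mol·L⁻¹.
Along a PFR/batch, dC_N/dC_M = −r_N/(r_N+r_P) = −k₁/(k₁+k₂·C_M).
Integrating from C_{M0} to C_M: C_N = (0.0944/0.105)·ln[(0.0944+0.105·5.21)/(0.0944+0.105·1.37)] = 0.8990·ln(0.6414/0.2383) = 0.8903 mol·L⁻¹.
C_P = (C_{M0}−C_M)−C_N = 2.949 mol·L⁻¹; S̃_{N/P} = 0.8903/2.949 = 0.302.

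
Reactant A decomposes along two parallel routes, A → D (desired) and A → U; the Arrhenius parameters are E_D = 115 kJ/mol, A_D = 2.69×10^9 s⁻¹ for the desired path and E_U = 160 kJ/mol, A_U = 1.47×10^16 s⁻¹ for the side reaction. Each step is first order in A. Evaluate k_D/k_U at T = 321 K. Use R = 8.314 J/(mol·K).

3.85

With equal orders, S_{D/U} = k_D/k_U = (A_D/A_U)·exp[(E_U−E_D)/(RT)].
(E_U−E_D)/(RT) = (160−115)×10³/(8.314×321) = 45000/2669 = 16.86.
k_D/k_U = (2.69×10^9/1.47×10^16)·exp(16.86) = 1.830×10^-7 × 2.103×10^7 = 3.85.
Since E_D < E_U, lowering the temperature improves selectivity toward D.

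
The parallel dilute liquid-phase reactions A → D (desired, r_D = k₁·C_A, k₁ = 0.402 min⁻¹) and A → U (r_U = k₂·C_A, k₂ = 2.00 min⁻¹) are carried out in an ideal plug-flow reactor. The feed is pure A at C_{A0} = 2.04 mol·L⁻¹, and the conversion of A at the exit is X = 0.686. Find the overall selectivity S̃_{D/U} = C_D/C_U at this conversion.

C_A = C_{A0}(1−X) = 0.6406 mol·L⁻¹.
Both paths are first order in A, so the instantaneous fraction to D is constant: dC_D/d(−C_A) = k₁/(k₁+k₂) = 0.1674.
C_D = 0.1674·(C_{A0}−C_A) = 0.1674×1.399 = 0.234 mol·L⁻¹.
C_U = (C_{A0}−C_A)−C_D = 1.165 mol·L⁻¹; S̃_{D/U} = 0.2342/1.165 = 0.201.

0.201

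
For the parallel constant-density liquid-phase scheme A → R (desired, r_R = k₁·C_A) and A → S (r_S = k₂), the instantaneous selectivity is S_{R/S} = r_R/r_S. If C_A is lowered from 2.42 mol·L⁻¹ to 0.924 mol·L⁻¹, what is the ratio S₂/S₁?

S_{R/S} = (k₁/k₂)·C_A, so S₂/S₁ = (C_{A,2}/C_{A,1}).
= 0.924/2.42 = 0.382.
Selectivity toward R falls as C_A falls — high-concentration operation is favoured.

0.382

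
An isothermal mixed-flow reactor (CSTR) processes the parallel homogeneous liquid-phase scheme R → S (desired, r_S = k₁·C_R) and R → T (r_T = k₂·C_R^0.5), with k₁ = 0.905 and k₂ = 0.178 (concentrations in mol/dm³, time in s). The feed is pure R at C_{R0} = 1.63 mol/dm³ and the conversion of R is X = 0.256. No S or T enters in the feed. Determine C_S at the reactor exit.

0.354 mol/dm³

Exit C_R = C_{R0}(1−X) = 1.63×0.744 = 1.213 mol/dm³.
In a CSTR the entire volume is at exit conditions, so r_S = 0.905×1.213 = 1.098 and r_T = 0.178×1.213^0.5 = 0.1960.
Fraction of consumed R going to S: r_S/(r_S+r_T) = 0.8485.
C_S = 0.8485·C_{R0}·X = 0.8485×1.63×0.256 = 0.354 mol/dm³.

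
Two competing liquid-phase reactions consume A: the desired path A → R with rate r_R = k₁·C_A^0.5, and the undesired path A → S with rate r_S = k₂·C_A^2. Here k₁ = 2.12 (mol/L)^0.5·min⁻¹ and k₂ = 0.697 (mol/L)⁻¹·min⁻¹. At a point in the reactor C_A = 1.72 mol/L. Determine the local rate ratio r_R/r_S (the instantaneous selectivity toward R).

1.35

S_{R/S} = r_R/r_S = (k₁·C_A^0.5)/(k₂·C_A^2) = (k₁/k₂)·C_A^-1.5.
= (2.12×1.720^0.5) / (0.697×1.720^2) = 2.780/2.062 = 1.35.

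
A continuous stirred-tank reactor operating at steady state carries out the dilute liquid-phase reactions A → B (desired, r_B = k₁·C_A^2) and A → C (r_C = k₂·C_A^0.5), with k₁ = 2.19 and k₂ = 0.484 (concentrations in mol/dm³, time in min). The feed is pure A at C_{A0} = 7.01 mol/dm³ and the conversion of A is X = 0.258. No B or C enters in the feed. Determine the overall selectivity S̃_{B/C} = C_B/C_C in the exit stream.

Exit C_A = C_{A0}(1−X) = 7.01×0.742 = 5.201 mol/dm³.
Rates in a CSTR are evaluated at the outlet concentration: r_B = 2.19×5.201^2 = 59.25, r_C = 0.484×5.201^0.5 = 1.104.
Overall selectivity = C_B/C_C = r_Bτ/(r_Cτ) = r_B/r_C = 53.7.

53.7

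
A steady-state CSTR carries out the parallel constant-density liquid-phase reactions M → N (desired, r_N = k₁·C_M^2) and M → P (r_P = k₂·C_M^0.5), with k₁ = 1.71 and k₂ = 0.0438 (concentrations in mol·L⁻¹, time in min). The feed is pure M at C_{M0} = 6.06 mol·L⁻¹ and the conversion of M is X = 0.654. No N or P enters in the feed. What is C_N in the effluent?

Exit C_M = C_{M0}(1−X) = 6.06×0.346 = 2.097 mol·L⁻¹.
In a CSTR the entire volume is at exit conditions, so r_N = 1.71×2.097^2 = 7.518 and r_P = 0.0438×2.097^0.5 = 0.06342.
Fraction of consumed M going to N: r_N/(r_N+r_P) = 0.9916.
C_N = 0.9916·C_{M0}·X = 0.9916×6.06×0.654 = 3.93 mol·L⁻¹.

3.93 mol·L⁻¹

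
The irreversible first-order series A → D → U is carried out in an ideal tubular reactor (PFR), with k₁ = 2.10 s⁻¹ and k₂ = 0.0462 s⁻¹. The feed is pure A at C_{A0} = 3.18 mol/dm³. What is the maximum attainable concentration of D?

For a first-order series the maximum intermediate yield is C_{D,max}/C_{A0} = (k₁/k₂)^[k₂/(k₂−k₁)].
= (2.10/0.0462)^(0.0462/(0.0462−2.10)) = (45.45)^(-0.02249) = 0.9177.
C_{D,max} = 0.9177×3.18 = 2.92 mol/dm³.

2.92 mol/dm³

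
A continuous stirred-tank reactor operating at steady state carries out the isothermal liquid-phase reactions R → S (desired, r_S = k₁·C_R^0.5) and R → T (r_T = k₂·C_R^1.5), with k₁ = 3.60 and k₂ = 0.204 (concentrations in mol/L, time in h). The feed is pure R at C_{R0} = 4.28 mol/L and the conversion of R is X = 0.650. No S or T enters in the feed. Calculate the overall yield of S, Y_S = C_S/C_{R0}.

0.599

Exit C_R = C_{R0}(1−X) = 4.28×0.350 = 1.498 mol/L.
In a CSTR the entire volume is at exit conditions, so r_S = 3.60×1.498^0.5 = 4.406 and r_T = 0.204×1.498^1.5 = 0.3740.
Fraction of consumed R going to S: r_S/(r_S+r_T) = 0.9218.
C_S = 0.9218·C_{R0}·X = 0.9218×4.28×0.650 = 2.56 mol/L; Y_S = C_S/C_{R0} = 0.599.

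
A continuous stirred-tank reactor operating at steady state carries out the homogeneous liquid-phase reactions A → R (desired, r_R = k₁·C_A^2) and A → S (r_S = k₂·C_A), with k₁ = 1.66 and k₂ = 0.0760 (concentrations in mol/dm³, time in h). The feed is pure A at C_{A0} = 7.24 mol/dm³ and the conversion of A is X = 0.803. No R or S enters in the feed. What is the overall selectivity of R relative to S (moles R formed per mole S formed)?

Exit C_A = C_{A0}(1−X) = 7.24×0.197 = 1.426 mol/dm³.
A CSTR operates uniformly at the exit composition, giving r_R = 3.377 and r_S = 0.1084 (each k·C_A^n at C_A = 1.426).
Overall selectivity = C_R/C_S = r_Rτ/(r_Sτ) = r_R/r_S = 31.2.

31.2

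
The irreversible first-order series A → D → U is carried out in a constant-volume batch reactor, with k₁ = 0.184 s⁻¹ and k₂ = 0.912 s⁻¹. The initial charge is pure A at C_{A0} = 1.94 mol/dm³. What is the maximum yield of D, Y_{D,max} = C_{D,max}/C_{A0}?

Evaluating C_D at t_opt = ln(k₂/k₁)/(k₂−k₁) gives C_{D,max}/C_{A0} = (k₁/k₂)^[k₂/(k₂−k₁)].
= (0.184/0.912)^(0.912/(0.912−0.184)) = (0.2018)^(1.253) = 0.1346.

0.135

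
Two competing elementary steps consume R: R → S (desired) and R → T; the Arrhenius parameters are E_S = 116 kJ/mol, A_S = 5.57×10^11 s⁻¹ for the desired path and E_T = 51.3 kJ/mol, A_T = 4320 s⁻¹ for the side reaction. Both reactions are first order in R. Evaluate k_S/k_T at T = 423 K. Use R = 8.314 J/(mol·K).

1.32

Since both paths have the same order in R, the concentration cancels and S_{S/T} = k_S/k_T = (A_S/A_T)·exp[(E_T−E_S)/(RT)].
(E_T−E_S)/(RT) = (51.3−116)×10³/(8.314×423) = -64700/3517 = -18.40.
k_S/k_T = (5.57×10^11/4320)·exp(-18.40) = 1.289×10^8 × 1.024×10^-8 = 1.32.
Since E_S > E_T, raising the temperature improves selectivity toward S.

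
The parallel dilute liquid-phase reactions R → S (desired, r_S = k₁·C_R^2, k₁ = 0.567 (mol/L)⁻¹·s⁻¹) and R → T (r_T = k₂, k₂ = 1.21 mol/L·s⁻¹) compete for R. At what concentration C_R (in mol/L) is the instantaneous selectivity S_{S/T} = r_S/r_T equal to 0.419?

S_{S/T} = (k₁/k₂)·C_R^2 ⇒ C_R = (S·k₂/k₁)^(0.5).
= (0.419×1.21/0.567)^(0.5) = (0.8942)^(0.5) = 0.946 mol/L.

0.946 mol/L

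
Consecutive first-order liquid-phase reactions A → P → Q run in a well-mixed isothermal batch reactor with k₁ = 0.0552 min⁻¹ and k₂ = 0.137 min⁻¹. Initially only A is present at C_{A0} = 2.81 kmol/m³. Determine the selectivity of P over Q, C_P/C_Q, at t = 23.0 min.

0.288

Solving the coupled first-order balances gives C_P(t) = [k₁/(k₂−k₁)]·C_{A0}·(e^(−k₁t) − e^(−k₂t)).
e^(−k₁t) = e^(−0.0552×23.0) = e^(−1.270) = 0.2809; e^(−k₂t) = e^(−3.151) = 0.04281.
C_P = 0.0552×2.81/(0.137−0.0552) × (0.2809−0.04281) = 1.896×0.2381 = 0.4516 kmol/m³.
C_A = C_{A0}e^(−k₁t) = 0.7895 kmol/m³, so C_Q = C_{A0}−C_A−C_P = 1.569 kmol/m³; C_P/C_Q = 0.288.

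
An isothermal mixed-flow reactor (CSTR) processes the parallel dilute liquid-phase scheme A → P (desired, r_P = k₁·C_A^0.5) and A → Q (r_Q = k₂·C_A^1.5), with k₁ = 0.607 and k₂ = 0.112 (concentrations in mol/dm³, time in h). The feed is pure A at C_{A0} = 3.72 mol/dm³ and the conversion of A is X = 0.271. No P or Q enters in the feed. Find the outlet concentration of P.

0.672 mol/dm³

Exit C_A = C_{A0}(1−X) = 3.72×0.729 = 2.712 mol/dm³.
A CSTR operates uniformly at the exit composition, giving r_P = 0.9996 and r_Q = 0.5002 (each k·C_A^n at C_A = 2.712).
Fraction of consumed A going to P: r_P/(r_P+r_Q) = 0.6665.
C_P = 0.6665·C_{A0}·X = 0.6665×3.72×0.271 = 0.672 mol/dm³.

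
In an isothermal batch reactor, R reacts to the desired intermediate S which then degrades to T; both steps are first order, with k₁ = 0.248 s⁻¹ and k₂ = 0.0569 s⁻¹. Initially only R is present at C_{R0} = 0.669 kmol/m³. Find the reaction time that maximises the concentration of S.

7.70 s

For first-order series the maximum of C_S occurs at t_opt = ln(k₂/k₁)/(k₂−k₁).
= ln(0.0569/0.248)/(0.0569−0.248) = ln(0.2294)/-0.1911 = -1.472/-0.1911 = 7.70 s.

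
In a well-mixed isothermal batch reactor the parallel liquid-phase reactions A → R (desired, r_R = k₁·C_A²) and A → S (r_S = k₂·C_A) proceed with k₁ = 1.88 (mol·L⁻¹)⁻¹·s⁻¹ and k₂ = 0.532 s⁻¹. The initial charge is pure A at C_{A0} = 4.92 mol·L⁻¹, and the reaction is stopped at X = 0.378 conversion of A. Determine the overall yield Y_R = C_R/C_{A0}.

0.353

C_A = C_{A0}(1−X) = 3.060 mol·L⁻¹.
Along a PFR/batch, dC_S/dC_A = −r_S/(r_R+r_S) = −k₂/(k₂+k₁·C_A).
Integrating from C_{A0} to C_A: C_S = (0.532/1.88)·ln[(0.532+1.88·4.92)/(0.532+1.88·3.06)] = 0.2830·ln(9.782/6.285) = 0.1252 mol·L⁻¹.
Then C_R = (C_{A0}−C_A) − C_S = 1.860 − 0.1252 = 1.735 mol·L⁻¹.
Y_R = C_R/C_{A0} = 1.735/4.92 = 0.353.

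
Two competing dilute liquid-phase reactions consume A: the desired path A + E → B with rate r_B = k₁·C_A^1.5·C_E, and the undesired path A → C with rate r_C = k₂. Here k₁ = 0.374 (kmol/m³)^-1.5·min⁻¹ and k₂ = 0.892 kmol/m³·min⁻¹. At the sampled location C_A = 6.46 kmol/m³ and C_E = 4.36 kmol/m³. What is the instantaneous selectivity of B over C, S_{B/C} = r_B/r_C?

30.0

S_{B/C} = r_B/r_C = (k₁·C_A^1.5·C_E)/(k₂) = (k₁/k₂)·C_A^1.5·C_E.
= (0.374×6.460^1.5×4.360) / (0.892) = 26.77/0.8920 = 30.0.
Since the desired path is higher order in A, keeping C_A high (PFR or concentrated feed) favours B.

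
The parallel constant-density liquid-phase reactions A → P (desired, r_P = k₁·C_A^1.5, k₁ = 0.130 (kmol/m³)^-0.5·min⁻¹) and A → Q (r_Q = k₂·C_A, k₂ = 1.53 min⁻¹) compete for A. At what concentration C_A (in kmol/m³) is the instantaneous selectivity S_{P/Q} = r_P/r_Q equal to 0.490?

S_{P/Q} = (k₁/k₂)·C_A^0.5 ⇒ C_A = (S·k₂/k₁)^(2).
= (0.490×1.53/0.130)^(2) = (5.767)^(2) = 33.3 kmol/m³.

33.3 kmol/m³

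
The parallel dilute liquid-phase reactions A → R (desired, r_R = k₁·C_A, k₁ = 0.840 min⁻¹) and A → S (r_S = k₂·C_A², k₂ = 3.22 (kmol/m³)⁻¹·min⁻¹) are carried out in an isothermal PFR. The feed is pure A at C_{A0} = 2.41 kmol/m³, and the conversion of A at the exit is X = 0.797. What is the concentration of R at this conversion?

0.331 kmol/m³

C_A = C_{A0}(1−X) = 0.4892 kmol/m³.
Along a PFR/batch, dC_R/dC_A = −r_R/(r_R+r_S) = −k₁/(k₁+k₂·C_A).
Integrating from C_{A0} to C_A: C_R = (0.840/3.22)·ln[(0.840+3.22·2.41)/(0.840+3.22·0.489)] = 0.2609·ln(8.600/2.415) = 0.3313 kmol/m³.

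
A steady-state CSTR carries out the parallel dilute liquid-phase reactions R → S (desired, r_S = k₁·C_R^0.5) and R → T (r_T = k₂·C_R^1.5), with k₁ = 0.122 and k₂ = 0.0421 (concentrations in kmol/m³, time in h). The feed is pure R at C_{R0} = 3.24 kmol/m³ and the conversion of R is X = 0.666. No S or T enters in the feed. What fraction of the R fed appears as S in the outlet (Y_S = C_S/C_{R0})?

Exit C_R = C_{R0}(1−X) = 3.24×0.334 = 1.082 kmol/m³.
Rates in a CSTR are evaluated at the outlet concentration: r_S = 0.122×1.082^0.5 = 0.1269, r_T = 0.0421×1.082^1.5 = 0.04739.
Fraction of consumed R going to S: r_S/(r_S+r_T) = 0.7281.
C_S = 0.7281·C_{R0}·X = 0.7281×3.24×0.666 = 1.57 kmol/m³; Y_S = C_S/C_{R0} = 0.485.

0.485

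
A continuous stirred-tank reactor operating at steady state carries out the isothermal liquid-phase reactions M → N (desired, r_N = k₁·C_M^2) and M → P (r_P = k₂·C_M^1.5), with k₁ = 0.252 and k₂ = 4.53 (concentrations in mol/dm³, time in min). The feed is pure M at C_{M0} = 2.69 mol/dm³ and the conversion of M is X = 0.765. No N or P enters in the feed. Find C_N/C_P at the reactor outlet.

0.0442

Exit C_M = C_{M0}(1−X) = 2.69×0.235 = 0.6321 mol/dm³.
Rates in a CSTR are evaluated at the outlet concentration: r_N = 0.252×0.6321^2 = 0.1007, r_P = 4.53×0.6321^1.5 = 2.277.
Overall selectivity = C_N/C_P = r_Nτ/(r_Pτ) = r_N/r_P = 0.0442.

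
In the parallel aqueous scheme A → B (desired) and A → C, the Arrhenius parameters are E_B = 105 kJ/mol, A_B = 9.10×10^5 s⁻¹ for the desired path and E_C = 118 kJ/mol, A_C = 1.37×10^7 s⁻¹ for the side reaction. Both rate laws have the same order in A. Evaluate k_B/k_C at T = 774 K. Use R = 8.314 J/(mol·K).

0.501

With equal orders, S_{B/C} = k_B/k_C = (A_B/A_C)·exp[(E_C−E_B)/(RT)].
(E_C−E_B)/(RT) = (118−105)×10³/(8.314×774) = 13000/6435 = 2.020.
k_B/k_C = (9.10×10^5/1.37×10^7)·exp(2.020) = 0.06642 × 7.540 = 0.501.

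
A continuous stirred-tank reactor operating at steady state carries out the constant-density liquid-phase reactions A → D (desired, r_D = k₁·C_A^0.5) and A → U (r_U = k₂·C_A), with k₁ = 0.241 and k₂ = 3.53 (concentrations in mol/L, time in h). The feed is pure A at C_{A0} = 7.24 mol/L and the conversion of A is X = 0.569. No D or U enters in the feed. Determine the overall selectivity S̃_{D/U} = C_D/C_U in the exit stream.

Exit C_A = C_{A0}(1−X) = 7.24×0.431 = 3.120 mol/L.
A CSTR operates uniformly at the exit composition, giving r_D = 0.4257 and r_U = 11.02 (each k·C_A^n at C_A = 3.120).
Overall selectivity = C_D/C_U = r_Dτ/(r_Uτ) = r_D/r_U = 0.0386.

0.0386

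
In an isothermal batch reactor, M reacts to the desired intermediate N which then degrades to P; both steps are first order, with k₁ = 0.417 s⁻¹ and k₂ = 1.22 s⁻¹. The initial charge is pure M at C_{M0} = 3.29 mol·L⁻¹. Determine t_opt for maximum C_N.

Setting dC_N/dt = 0 gives t_opt = ln(k₂/k₁)/(k₂−k₁).
= ln(1.22/0.417)/(1.22−0.417) = ln(2.926)/0.8030 = 1.074/0.8030 = 1.34 s.

1.34 s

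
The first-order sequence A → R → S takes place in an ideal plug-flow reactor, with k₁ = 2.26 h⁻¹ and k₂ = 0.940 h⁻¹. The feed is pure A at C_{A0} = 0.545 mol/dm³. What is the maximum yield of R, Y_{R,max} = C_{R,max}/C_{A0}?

Evaluating C_R at τ_opt = ln(k₂/k₁)/(k₂−k₁) gives C_{R,max}/C_{A0} = (k₁/k₂)^[k₂/(k₂−k₁)].
= (2.26/0.940)^(0.940/(0.940−2.26)) = (2.404)^(-0.7121) = 0.5354.

0.535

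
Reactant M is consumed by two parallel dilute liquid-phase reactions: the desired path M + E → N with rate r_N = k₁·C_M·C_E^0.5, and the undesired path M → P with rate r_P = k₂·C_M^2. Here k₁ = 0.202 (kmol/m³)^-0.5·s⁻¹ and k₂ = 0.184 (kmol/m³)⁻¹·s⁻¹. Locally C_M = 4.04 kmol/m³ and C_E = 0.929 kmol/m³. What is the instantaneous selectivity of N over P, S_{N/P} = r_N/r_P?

S_{N/P} = r_N/r_P = (k₁·C_M·C_E^0.5)/(k₂·C_M^2) = (k₁/k₂)·C_M⁻¹·C_E^0.5.
= (0.202×4.040×0.9290^0.5) / (0.184×4.040^2) = 0.7866/3.003 = 0.262.
The undesired path is higher order in M, so low C_M (CSTR or dilute feed) favours N.

0.262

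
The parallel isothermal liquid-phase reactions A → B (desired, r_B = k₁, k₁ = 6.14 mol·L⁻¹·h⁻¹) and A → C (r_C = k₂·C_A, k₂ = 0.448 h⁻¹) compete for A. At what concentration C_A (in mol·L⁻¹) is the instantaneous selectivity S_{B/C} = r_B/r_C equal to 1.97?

6.96 mol·L⁻¹

S_{B/C} = (k₁/k₂)·C_A⁻¹ ⇒ C_A = (S·k₂/k₁)^(-1).
= (1.97×0.448/6.14)^(-1) = (0.1437)^(-1) = 6.96 mol·L⁻¹.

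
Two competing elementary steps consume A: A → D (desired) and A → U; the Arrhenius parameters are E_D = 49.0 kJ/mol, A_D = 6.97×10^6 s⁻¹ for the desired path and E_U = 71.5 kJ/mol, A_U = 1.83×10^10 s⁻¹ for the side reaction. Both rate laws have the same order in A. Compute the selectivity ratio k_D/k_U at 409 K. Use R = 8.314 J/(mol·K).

0.285

Since both paths have the same order in A, the concentration cancels and S_{D/U} = k_D/k_U = (A_D/A_U)·exp[(E_U−E_D)/(RT)].
(E_U−E_D)/(RT) = (71.5−49.0)×10³/(8.314×409) = 22500/3400 = 6.617.
k_D/k_U = (6.97×10^6/1.83×10^10)·exp(6.617) = 3.809×10^-4 × 747.6 = 0.285.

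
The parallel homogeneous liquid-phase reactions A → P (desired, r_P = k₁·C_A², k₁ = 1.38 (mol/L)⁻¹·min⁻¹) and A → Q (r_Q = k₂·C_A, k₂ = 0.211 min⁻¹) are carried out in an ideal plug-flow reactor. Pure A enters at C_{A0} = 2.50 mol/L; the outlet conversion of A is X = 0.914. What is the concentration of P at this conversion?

C_A = C_{A0}(1−X) = 0.2150 mol/L.
Along a PFR/batch, dC_Q/dC_A = −r_Q/(r_P+r_Q) = −k₂/(k₂+k₁·C_A).
Integrating from C_{A0} to C_A: C_Q = (0.211/1.38)·ln[(0.211+1.38·2.50)/(0.211+1.38·0.215)] = 0.1529·ln(3.661/0.5077) = 0.3021 mol/L.
Then C_P = (C_{A0}−C_A) − C_Q = 2.285 − 0.3021 = 1.983 mol/L.

1.98 mol/L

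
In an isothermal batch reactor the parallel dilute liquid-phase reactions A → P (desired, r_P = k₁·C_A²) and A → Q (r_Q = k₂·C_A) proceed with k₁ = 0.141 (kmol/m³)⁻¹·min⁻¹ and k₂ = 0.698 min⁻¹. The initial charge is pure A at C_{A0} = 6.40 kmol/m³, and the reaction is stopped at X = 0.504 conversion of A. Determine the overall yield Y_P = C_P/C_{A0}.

C_A = C_{A0}(1−X) = 3.174 kmol/m³.
Along a PFR/batch, dC_Q/dC_A = −r_Q/(r_P+r_Q) = −k₂/(k₂+k₁·C_A).
Integrating from C_{A0} to C_A: C_Q = (0.698/0.141)·ln[(0.698+0.141·6.40)/(0.698+0.141·3.17)] = 4.950·ln(1.600/1.146) = 1.655 kmol/m³.
Then C_P = (C_{A0}−C_A) − C_Q = 3.226 − 1.655 = 1.571 kmol/m³.
Y_P = C_P/C_{A0} = 1.571/6.40 = 0.245.

0.245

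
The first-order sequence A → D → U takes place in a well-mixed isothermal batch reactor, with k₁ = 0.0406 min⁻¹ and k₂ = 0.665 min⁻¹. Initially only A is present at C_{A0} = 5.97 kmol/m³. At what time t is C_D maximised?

4.48 min

Setting dC_D/dt = 0 gives t_opt = ln(k₂/k₁)/(k₂−k₁).
= ln(0.665/0.0406)/(0.665−0.0406) = ln(16.38)/0.6244 = 2.796/0.6244 = 4.48 min.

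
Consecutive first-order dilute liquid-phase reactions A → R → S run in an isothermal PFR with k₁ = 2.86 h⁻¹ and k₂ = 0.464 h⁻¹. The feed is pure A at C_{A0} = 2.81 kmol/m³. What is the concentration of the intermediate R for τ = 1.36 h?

For first-order series with pure A initially, C_R(τ) = k₁C_{A0}/(k₂−k₁)·(e^(−k₁τ) − e^(−k₂τ)).
e^(−k₁τ) = e^(−2.86×1.36) = e^(−3.890) = 0.02045; e^(−k₂τ) = e^(−0.6310) = 0.5320.
C_R = 2.86×2.81/(0.464−2.86) × (0.02045−0.5320) = (-3.354)×(-0.5116) = 1.716 kmol/m³.

1.72 kmol/m³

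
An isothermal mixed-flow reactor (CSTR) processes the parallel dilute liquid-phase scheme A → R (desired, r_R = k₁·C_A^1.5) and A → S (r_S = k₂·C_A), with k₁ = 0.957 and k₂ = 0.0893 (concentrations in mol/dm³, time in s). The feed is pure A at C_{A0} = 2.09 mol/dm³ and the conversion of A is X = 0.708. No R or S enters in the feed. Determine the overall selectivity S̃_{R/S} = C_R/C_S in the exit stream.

Exit C_A = C_{A0}(1−X) = 2.09×0.292 = 0.6103 mol/dm³.
Rates in a CSTR are evaluated at the outlet concentration: r_R = 0.957×0.6103^1.5 = 0.4563, r_S = 0.0893×0.6103 = 0.05450.
Overall selectivity = C_R/C_S = r_Rτ/(r_Sτ) = r_R/r_S = 8.37.

8.37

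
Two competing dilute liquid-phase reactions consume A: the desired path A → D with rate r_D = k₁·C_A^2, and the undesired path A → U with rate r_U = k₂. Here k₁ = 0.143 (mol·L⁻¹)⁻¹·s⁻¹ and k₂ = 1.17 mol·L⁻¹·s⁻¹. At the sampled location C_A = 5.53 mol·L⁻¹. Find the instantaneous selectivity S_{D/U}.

S_{D/U} = r_D/r_U = (k₁·C_A^2)/(k₂) = (k₁/k₂)·C_A^2.
= (0.143×5.530^2) / (1.17) = 4.373/1.170 = 3.74.
Since the desired path is higher order in A, keeping C_A high (PFR or concentrated feed) favours D.

3.74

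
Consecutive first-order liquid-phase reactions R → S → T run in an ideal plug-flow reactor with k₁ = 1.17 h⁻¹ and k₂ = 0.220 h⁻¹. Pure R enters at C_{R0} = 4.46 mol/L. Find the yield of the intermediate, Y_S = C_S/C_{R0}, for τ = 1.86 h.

For first-order series with pure R initially, C_S(τ) = k₁C_{R0}/(k₂−k₁)·(e^(−k₁τ) − e^(−k₂τ)).
e^(−k₁τ) = e^(−1.17×1.86) = e^(−2.176) = 0.1135; e^(−k₂τ) = e^(−0.4092) = 0.6642.
C_S = 1.17×4.46/(0.220−1.17) × (0.1135−0.6642) = (-5.493)×(-0.5507) = 3.025 mol/L.
Y_S = C_S/C_{R0} = 3.025/4.46 = 0.678.

0.678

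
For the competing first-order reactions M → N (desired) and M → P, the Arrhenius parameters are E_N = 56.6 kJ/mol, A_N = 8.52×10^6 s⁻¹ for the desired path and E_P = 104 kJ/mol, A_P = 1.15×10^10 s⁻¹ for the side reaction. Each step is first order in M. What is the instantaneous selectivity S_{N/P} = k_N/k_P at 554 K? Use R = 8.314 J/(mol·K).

21.8

Since both paths have the same order in M, the concentration cancels and S_{N/P} = k_N/k_P = (A_N/A_P)·exp[(E_P−E_N)/(RT)].
(E_P−E_N)/(RT) = (104−56.6)×10³/(8.314×554) = 47400/4606 = 10.29.
k_N/k_P = (8.52×10^6/1.15×10^10)·exp(10.29) = 7.409×10^-4 × 29467 = 21.8.
Since E_N < E_P, lowering the temperature improves selectivity toward N.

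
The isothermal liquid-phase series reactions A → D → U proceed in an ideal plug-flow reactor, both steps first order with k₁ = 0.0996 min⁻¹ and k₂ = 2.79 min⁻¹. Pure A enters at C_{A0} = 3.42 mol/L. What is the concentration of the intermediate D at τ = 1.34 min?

Solving the coupled first-order balances gives C_D(τ) = [k₁/(k₂−k₁)]·C_{A0}·(e^(−k₁τ) − e^(−k₂τ)).
e^(−k₁τ) = e^(−0.0996×1.34) = e^(−0.1335) = 0.8751; e^(−k₂τ) = e^(−3.739) = 0.02379.
C_D = 0.0996×3.42/(2.79−0.0996) × (0.8751−0.02379) = 0.1266×0.8513 = 0.1078 mol/L.

0.108 mol/L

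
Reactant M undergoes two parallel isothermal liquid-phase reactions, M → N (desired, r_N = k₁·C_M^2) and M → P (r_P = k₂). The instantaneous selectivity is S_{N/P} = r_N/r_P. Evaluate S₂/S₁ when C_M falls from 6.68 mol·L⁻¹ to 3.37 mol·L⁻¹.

0.255

S_{N/P} = (k₁/k₂)·C_M^2, so S₂/S₁ = (C_{M,2}/C_{M,1})^2.
= (3.37/6.68)^2 = (0.5045)^2 = 0.255.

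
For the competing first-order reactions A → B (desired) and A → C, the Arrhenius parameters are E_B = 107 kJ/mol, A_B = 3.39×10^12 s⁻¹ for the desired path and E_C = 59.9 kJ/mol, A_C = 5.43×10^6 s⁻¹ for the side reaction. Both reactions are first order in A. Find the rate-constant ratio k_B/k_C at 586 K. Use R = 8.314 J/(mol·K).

k_B/k_C = (A_B/A_C)·exp[−(E_B−E_C)/(RT)] = (A_B/A_C)·exp[(E_C−E_B)/(RT)].
(E_C−E_B)/(RT) = (59.9−107)×10³/(8.314×586) = -47100/4872 = -9.667.
k_B/k_C = (3.39×10^12/5.43×10^6)·exp(-9.667) = 6.243×10^5 × 6.331×10^-5 = 39.5.

39.5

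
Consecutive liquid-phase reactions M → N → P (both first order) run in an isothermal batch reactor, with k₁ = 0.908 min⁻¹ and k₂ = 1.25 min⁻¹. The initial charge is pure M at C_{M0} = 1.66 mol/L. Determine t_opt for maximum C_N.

0.935 min

For first-order series the maximum of C_N occurs at t_opt = ln(k₂/k₁)/(k₂−k₁).
= ln(1.25/0.908)/(1.25−0.908) = ln(1.377)/0.3420 = 0.3197/0.3420 = 0.935 min.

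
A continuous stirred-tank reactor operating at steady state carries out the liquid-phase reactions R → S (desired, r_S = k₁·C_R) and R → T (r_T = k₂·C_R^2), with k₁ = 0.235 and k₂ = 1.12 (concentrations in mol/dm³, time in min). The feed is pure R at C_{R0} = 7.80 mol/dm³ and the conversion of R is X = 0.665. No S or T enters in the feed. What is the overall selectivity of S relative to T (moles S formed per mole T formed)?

Exit C_R = C_{R0}(1−X) = 7.80×0.335 = 2.613 mol/dm³.
In a CSTR the entire volume is at exit conditions, so r_S = 0.235×2.613 = 0.6141 and r_T = 1.12×2.613^2 = 7.647.
Overall selectivity = C_S/C_T = r_Sτ/(r_Tτ) = r_S/r_T = 0.0803.

0.0803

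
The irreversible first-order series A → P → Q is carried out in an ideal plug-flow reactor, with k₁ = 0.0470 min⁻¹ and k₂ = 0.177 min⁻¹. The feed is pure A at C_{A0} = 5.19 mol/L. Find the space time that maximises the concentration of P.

10.2 min

For first-order series the maximum of C_P occurs at τ_opt = ln(k₂/k₁)/(k₂−k₁).
= ln(0.177/0.0470)/(0.177−0.0470) = ln(3.766)/0.1300 = 1.326/0.1300 = 10.2 min.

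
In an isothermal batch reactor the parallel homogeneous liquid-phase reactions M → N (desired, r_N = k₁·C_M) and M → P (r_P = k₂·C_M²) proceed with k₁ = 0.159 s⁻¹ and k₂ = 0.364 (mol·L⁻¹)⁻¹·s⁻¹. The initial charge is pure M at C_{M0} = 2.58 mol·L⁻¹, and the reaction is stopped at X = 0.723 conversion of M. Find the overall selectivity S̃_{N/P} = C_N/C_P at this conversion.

0.291

C_M = C_{M0}(1−X) = 0.7147 mol·L⁻¹.
Along a PFR/batch, dC_N/dC_M = −r_N/(r_N+r_P) = −k₁/(k₁+k₂·C_M).
Integrating from C_{M0} to C_M: C_N = (0.159/0.364)·ln[(0.159+0.364·2.58)/(0.159+0.364·0.715)] = 0.4368·ln(1.098/0.4191) = 0.4207 mol·L⁻¹.
C_P = (C_{M0}−C_M)−C_N = 1.445 mol·L⁻¹; S̃_{N/P} = 0.4207/1.445 = 0.291.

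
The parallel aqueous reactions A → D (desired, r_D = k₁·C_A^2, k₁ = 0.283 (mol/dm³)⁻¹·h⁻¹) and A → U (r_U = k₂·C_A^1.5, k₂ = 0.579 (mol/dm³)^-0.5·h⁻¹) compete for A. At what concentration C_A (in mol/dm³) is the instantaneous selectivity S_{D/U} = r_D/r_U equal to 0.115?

S_{D/U} = (k₁/k₂)·C_A^0.5 ⇒ C_A = (S·k₂/k₁)^(2).
= (0.115×0.579/0.283)^(2) = (0.2353)^(2) = 0.0554 mol/dm³.

0.0554 mol/dm³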